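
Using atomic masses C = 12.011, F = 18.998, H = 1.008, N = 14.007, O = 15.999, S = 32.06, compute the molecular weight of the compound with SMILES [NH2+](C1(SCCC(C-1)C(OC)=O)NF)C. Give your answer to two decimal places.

223.29

Molecular formula: C8H16FN2O2S+.
M = 8×12.011 + 1×18.998 + 16×1.008 + 2×14.007 + 2×15.999 + 1×32.06 = 223.29 g/mol.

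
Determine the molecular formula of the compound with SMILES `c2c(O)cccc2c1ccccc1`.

C12H10O

Heavy atoms from the SMILES: 12 C, 1 O.
Implicit hydrogens by atom environment:
  9 × C (aromatic): 1 H each → 9
  3 × C (aromatic): no H
  1 × O: 1 H
  Total hydrogens = 10.
Molecular formula: C12H10O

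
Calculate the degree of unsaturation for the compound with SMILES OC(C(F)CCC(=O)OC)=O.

2

Molecular formula from the SMILES: C6H9FO4.
DoU = (2C + 2 + N − H − X)/2 = (2·6 + 2 + 0 − 9 − 1)/2 = 4/2 = 2.
(Structurally: 0 ring(s) + 2 π bond(s) = 2.)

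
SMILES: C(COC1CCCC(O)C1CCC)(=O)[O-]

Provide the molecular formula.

C11H19O4-

Heavy atoms from the SMILES: 11 C, 4 O.
Implicit hydrogens by atom environment:
  6 × C: 2 H each → 12
  3 × C: 1 H each → 3
  2 × O: no H
  1 × C: 3 H
  1 × C: no H
  1 × O: 1 H
  1 × O (charge -1): no H
  Total hydrogens = 19.
Net charge -1.
Molecular formula: C11H19O4-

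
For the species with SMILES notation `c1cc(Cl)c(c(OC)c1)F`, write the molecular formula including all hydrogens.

C7H6ClFO

Heavy atoms from the SMILES: 7 C, 1 Cl, 1 F, 1 O.
Implicit hydrogens by atom environment:
  3 × C (aromatic): 1 H each → 3
  3 × C (aromatic): no H
  1 × C: 3 H
  1 × Cl: no H
  1 × F: no H
  1 × O: no H
  Total hydrogens = 6.
Molecular formula: C7H6ClFO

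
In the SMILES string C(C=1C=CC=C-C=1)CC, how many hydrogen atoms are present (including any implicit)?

Hydrogens are implicit in SMILES; fill each atom to its normal valence:
  5 × C (aromatic): 1 H each → 5
  2 × C: 2 H each → 4
  1 × C: 3 H
  1 × C (aromatic): no H
  Total hydrogens = 12.

12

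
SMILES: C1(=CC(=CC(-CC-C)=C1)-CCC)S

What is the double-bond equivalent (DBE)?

4

Molecular formula from the SMILES: C12H18S.
DoU = (2C + 2 + N − H − X)/2 = (2·12 + 2 + 0 − 18 − 0)/2 = 8/2 = 4.
(Structurally: 1 ring(s) + 3 π bond(s) = 4.)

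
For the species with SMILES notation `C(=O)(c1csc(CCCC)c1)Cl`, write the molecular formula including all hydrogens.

Heavy atoms from the SMILES: 9 C, 1 Cl, 1 O, 1 S.
Implicit hydrogens by atom environment:
  3 × C: 2 H each → 6
  2 × C (aromatic): 1 H each → 2
  2 × C (aromatic): no H
  1 × C: 3 H
  1 × C: no H
  1 × Cl: no H
  1 × O: no H
  1 × S (aromatic): no H
  Total hydrogens = 11.
Molecular formula: C9H11ClOS

C9H11ClOS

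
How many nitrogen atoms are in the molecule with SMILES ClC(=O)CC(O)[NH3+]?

The symbol for nitrogen appears 1 time in the SMILES.

1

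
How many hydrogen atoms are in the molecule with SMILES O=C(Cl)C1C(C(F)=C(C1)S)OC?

Hydrogens are implicit in SMILES; fill each atom to its normal valence:
  3 × C: no H
  2 × C: 1 H each → 2
  2 × O: no H
  1 × C: 3 H
  1 × C: 2 H
  1 × Cl: no H
  1 × F: no H
  1 × S: 1 H
  Total hydrogens = 8.

8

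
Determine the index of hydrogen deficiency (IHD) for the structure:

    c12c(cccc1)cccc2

Molecular formula from the SMILES: C10H8.
DoU = (2C + 2 + N − H − X)/2 = (2·10 + 2 + 0 − 8 − 0)/2 = 14/2 = 7.
(Structurally: 2 ring(s) + 5 π bond(s) = 7.)

7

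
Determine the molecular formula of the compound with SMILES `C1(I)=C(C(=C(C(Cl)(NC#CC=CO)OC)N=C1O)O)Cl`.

C11H9Cl2IN2O4

Heavy atoms from the SMILES: 11 C, 2 Cl, 1 I, 2 N, 4 O.
Implicit hydrogens by atom environment:
  5 × C (aromatic): no H
  3 × C: no H
  3 × O: 1 H each → 3
  2 × C: 1 H each → 2
  2 × Cl: no H
  1 × C: 3 H
  1 × I: no H
  1 × N: 1 H
  1 × N (aromatic): no H
  1 × O: no H
  Total hydrogens = 9.
Molecular formula: C11H9Cl2IN2O4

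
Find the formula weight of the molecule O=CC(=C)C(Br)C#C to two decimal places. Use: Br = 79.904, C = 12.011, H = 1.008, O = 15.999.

173.01

Molecular formula: C6H5BrO.
M = 1×79.904 + 6×12.011 + 5×1.008 + 1×15.999 = 173.01 g/mol.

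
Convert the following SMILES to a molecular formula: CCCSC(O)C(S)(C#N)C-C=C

C9H15NOS2

Heavy atoms from the SMILES: 9 C, 1 N, 1 O, 2 S.
Implicit hydrogens by atom environment:
  4 × C: 2 H each → 8
  2 × C: 1 H each → 2
  2 × C: no H
  1 × C: 3 H
  1 × N: no H
  1 × O: 1 H
  1 × S: 1 H
  1 × S: no H
  Total hydrogens = 15.
Molecular formula: C9H15NOS2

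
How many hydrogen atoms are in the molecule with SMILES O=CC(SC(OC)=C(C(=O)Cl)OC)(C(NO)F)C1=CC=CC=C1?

15

Hydrogens are implicit in SMILES; fill each atom to its normal valence:
  5 × C (aromatic): 1 H each → 5
  4 × C: no H
  4 × O: no H
  2 × C: 3 H each → 6
  2 × C: 1 H each → 2
  1 × C (aromatic): no H
  1 × Cl: no H
  1 × F: no H
  1 × N: 1 H
  1 × O: 1 H
  1 × S: no H
  Total hydrogens = 15.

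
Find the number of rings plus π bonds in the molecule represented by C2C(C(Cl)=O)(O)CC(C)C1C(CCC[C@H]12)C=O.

4

Molecular formula from the SMILES: C13H19ClO3.
DoU = (2C + 2 + N − H − X)/2 = (2·13 + 2 + 0 − 19 − 1)/2 = 8/2 = 4.
(Structurally: 2 ring(s) + 2 π bond(s) = 4.)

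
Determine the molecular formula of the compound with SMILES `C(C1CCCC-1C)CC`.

Heavy atoms from the SMILES: 9 C.
Implicit hydrogens by atom environment:
  5 × C: 2 H each → 10
  2 × C: 3 H each → 6
  2 × C: 1 H each → 2
  Total hydrogens = 18.
Molecular formula: C9H18

C9H18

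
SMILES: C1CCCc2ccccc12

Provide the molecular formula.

C10H12

Heavy atoms from the SMILES: 10 C.
Implicit hydrogens by atom environment:
  4 × C: 2 H each → 8
  4 × C (aromatic): 1 H each → 4
  2 × C (aromatic): no H
  Total hydrogens = 12.
Molecular formula: C10H12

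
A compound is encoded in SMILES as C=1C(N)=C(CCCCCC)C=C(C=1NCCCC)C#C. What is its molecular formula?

Heavy atoms from the SMILES: 18 C, 2 N.
Implicit hydrogens by atom environment:
  8 × C: 2 H each → 16
  4 × C (aromatic): no H
  2 × C: 3 H each → 6
  2 × C (aromatic): 1 H each → 2
  1 × C: 1 H
  1 × C: no H
  1 × N: 2 H
  1 × N: 1 H
  Total hydrogens = 28.
Molecular formula: C18H28N2

C18H28N2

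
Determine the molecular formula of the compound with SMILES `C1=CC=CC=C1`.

C6H6

Heavy atoms from the SMILES: 6 C.
Implicit hydrogens by atom environment:
  6 × C (aromatic): 1 H each → 6
  Total hydrogens = 6.
Molecular formula: C6H6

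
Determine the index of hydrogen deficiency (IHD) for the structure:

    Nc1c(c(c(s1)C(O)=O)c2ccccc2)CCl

8

Molecular formula from the SMILES: C12H10ClNO2S.
DoU = (2C + 2 + N − H − X)/2 = (2·12 + 2 + 1 − 10 − 1)/2 = 16/2 = 8.
(Structurally: 2 ring(s) + 6 π bond(s) = 8.)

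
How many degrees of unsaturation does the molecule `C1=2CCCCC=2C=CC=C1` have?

5

Molecular formula from the SMILES: C10H12.
DoU = (2C + 2 + N − H − X)/2 = (2·10 + 2 + 0 − 12 − 0)/2 = 10/2 = 5.
(Structurally: 2 ring(s) + 3 π bond(s) = 5.)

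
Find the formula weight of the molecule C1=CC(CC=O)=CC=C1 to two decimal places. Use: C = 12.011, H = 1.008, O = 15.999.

120.15

Molecular formula: C8H8O.
M = 8×12.011 + 8×1.008 + 1×15.999 = 120.15 g/mol.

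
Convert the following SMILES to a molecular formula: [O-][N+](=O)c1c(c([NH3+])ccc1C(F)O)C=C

C9H10FN2O3+

Heavy atoms from the SMILES: 9 C, 1 F, 2 N, 3 O.
Implicit hydrogens by atom environment:
  4 × C (aromatic): no H
  2 × C (aromatic): 1 H each → 2
  2 × C: 1 H each → 2
  1 × C: 2 H
  1 × F: no H
  1 × N (charge +1): 3 H
  1 × N (charge +1): no H
  1 × O: 1 H
  1 × O: no H
  1 × O (charge -1): no H
  Total hydrogens = 10.
Net charge +1.
Molecular formula: C9H10FN2O3+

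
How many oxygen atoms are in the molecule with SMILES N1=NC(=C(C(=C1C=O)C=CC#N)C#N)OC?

The symbol for oxygen appears 2 times in the SMILES.

2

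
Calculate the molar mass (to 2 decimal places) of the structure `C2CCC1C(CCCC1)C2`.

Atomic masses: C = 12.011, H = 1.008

138.25

Molecular formula: C10H18.
M = 10×12.011 + 18×1.008 = 138.25 g/mol.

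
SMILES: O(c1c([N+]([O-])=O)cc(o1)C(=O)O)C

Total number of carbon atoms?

The symbol for carbon appears 6 times in the SMILES. Lowercase c denotes aromatic carbon and counts toward C.

6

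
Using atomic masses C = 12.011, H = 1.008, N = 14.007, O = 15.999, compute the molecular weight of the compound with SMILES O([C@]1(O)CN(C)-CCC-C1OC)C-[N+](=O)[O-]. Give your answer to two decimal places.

234.25

Molecular formula: C9H18N2O5.
M = 9×12.011 + 18×1.008 + 2×14.007 + 5×15.999 = 234.25 g/mol.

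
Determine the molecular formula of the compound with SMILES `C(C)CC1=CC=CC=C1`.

C9H12

Heavy atoms from the SMILES: 9 C.
Implicit hydrogens by atom environment:
  5 × C (aromatic): 1 H each → 5
  2 × C: 2 H each → 4
  1 × C: 3 H
  1 × C (aromatic): no H
  Total hydrogens = 12.
Molecular formula: C9H12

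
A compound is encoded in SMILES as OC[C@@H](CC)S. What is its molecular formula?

Heavy atoms from the SMILES: 4 C, 1 O, 1 S.
Implicit hydrogens by atom environment:
  2 × C: 2 H each → 4
  1 × C: 3 H
  1 × C: 1 H
  1 × O: 1 H
  1 × S: 1 H
  Total hydrogens = 10.
Molecular formula: C4H10OS

C4H10OS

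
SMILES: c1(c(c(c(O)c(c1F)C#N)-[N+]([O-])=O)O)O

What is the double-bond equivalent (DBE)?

Molecular formula from the SMILES: C7H3FN2O5.
DoU = (2C + 2 + N − H − X)/2 = (2·7 + 2 + 2 − 3 − 1)/2 = 14/2 = 7.
(Structurally: 1 ring(s) + 6 π bond(s) = 7.)

7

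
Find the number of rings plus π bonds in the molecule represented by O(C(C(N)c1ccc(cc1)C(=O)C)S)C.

5

Molecular formula from the SMILES: C11H15NO2S.
DoU = (2C + 2 + N − H − X)/2 = (2·11 + 2 + 1 − 15 − 0)/2 = 10/2 = 5.
(Structurally: 1 ring(s) + 4 π bond(s) = 5.)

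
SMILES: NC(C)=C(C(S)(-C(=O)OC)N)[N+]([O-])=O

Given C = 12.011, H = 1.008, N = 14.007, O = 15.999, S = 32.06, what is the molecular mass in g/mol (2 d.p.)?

Molecular formula: C6H11N3O4S.
M = 6×12.011 + 11×1.008 + 3×14.007 + 4×15.999 + 1×32.06 = 221.23 g/mol.

221.23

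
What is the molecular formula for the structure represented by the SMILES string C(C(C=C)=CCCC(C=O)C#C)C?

C12H16O

Heavy atoms from the SMILES: 12 C, 1 O.
Implicit hydrogens by atom environment:
  5 × C: 1 H each → 5
  4 × C: 2 H each → 8
  2 × C: no H
  1 × C: 3 H
  1 × O: no H
  Total hydrogens = 16.
Molecular formula: C12H16O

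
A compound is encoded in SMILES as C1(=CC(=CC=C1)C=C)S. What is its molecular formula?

Heavy atoms from the SMILES: 8 C, 1 S.
Implicit hydrogens by atom environment:
  4 × C (aromatic): 1 H each → 4
  2 × C (aromatic): no H
  1 × C: 2 H
  1 × C: 1 H
  1 × S: 1 H
  Total hydrogens = 8.
Molecular formula: C8H8S

C8H8S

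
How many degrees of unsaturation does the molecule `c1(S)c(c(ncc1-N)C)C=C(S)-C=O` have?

Molecular formula from the SMILES: C9H10N2OS2.
DoU = (2C + 2 + N − H − X)/2 = (2·9 + 2 + 2 − 10 − 0)/2 = 12/2 = 6.
(Structurally: 1 ring(s) + 5 π bond(s) = 6.)

6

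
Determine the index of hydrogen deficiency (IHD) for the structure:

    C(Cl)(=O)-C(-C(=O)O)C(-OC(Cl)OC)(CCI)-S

Molecular formula from the SMILES: C8H11Cl2IO5S.
DoU = (2C + 2 + N − H − X)/2 = (2·8 + 2 + 0 − 11 − 3)/2 = 4/2 = 2.
(Structurally: 0 ring(s) + 2 π bond(s) = 2.)

2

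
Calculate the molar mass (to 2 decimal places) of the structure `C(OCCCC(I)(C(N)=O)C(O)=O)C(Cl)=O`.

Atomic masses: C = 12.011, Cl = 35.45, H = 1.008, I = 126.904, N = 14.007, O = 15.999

Molecular formula: C8H11ClINO5.
M = 8×12.011 + 1×35.45 + 11×1.008 + 1×126.904 + 1×14.007 + 5×15.999 = 363.53 g/mol.

363.53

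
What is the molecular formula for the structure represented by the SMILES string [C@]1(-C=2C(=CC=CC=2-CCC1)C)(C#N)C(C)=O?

Heavy atoms from the SMILES: 14 C, 1 N, 1 O.
Implicit hydrogens by atom environment:
  3 × C: 2 H each → 6
  3 × C (aromatic): 1 H each → 3
  3 × C (aromatic): no H
  3 × C: no H
  2 × C: 3 H each → 6
  1 × N: no H
  1 × O: no H
  Total hydrogens = 15.
Molecular formula: C14H15NO

C14H15NO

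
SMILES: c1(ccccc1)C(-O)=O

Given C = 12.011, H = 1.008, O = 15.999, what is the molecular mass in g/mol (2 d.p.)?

Molecular formula: C7H6O2.
M = 7×12.011 + 6×1.008 + 2×15.999 = 122.12 g/mol.

122.12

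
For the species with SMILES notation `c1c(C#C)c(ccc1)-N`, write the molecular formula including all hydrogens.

Heavy atoms from the SMILES: 8 C, 1 N.
Implicit hydrogens by atom environment:
  4 × C (aromatic): 1 H each → 4
  2 × C (aromatic): no H
  1 × C: 1 H
  1 × C: no H
  1 × N: 2 H
  Total hydrogens = 7.
Molecular formula: C8H7N

C8H7N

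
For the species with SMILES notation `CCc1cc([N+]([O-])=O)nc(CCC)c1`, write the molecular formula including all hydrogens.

Heavy atoms from the SMILES: 10 C, 2 N, 2 O.
Implicit hydrogens by atom environment:
  3 × C: 2 H each → 6
  3 × C (aromatic): no H
  2 × C: 3 H each → 6
  2 × C (aromatic): 1 H each → 2
  1 × N (aromatic): no H
  1 × N (charge +1): no H
  1 × O: no H
  1 × O (charge -1): no H
  Total hydrogens = 14.
Molecular formula: C10H14N2O2

C10H14N2O2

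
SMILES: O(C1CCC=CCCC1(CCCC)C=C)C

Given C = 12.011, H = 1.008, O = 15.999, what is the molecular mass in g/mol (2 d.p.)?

Molecular formula: C15H26O.
M = 15×12.011 + 26×1.008 + 1×15.999 = 222.37 g/mol.

222.37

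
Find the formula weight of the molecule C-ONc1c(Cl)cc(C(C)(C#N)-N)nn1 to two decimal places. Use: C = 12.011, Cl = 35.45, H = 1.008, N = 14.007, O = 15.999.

Molecular formula: C8H10ClN5O.
M = 8×12.011 + 1×35.45 + 10×1.008 + 5×14.007 + 1×15.999 = 227.65 g/mol.

227.65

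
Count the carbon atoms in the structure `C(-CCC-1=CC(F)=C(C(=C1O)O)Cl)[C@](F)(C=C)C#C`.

14

The symbol for carbon appears 14 times in the SMILES. (Cl is a single chlorine, not C + l.)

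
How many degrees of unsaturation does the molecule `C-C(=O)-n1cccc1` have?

4

Molecular formula from the SMILES: C6H7NO.
DoU = (2C + 2 + N − H − X)/2 = (2·6 + 2 + 1 − 7 − 0)/2 = 8/2 = 4.
(Structurally: 1 ring(s) + 3 π bond(s) = 4.)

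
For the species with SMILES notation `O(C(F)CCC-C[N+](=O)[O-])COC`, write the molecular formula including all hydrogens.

C7H14FNO4

Heavy atoms from the SMILES: 7 C, 1 F, 1 N, 4 O.
Implicit hydrogens by atom environment:
  5 × C: 2 H each → 10
  3 × O: no H
  1 × C: 3 H
  1 × C: 1 H
  1 × F: no H
  1 × N (charge +1): no H
  1 × O (charge -1): no H
  Total hydrogens = 14.
Molecular formula: C7H14FNO4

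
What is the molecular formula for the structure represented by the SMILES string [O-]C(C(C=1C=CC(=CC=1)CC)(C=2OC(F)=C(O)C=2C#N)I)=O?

C15H10FINO4-

Heavy atoms from the SMILES: 15 C, 1 F, 1 I, 1 N, 4 O.
Implicit hydrogens by atom environment:
  6 × C (aromatic): no H
  4 × C (aromatic): 1 H each → 4
  3 × C: no H
  1 × C: 3 H
  1 × C: 2 H
  1 × F: no H
  1 × I: no H
  1 × N: no H
  1 × O: 1 H
  1 × O (aromatic): no H
  1 × O: no H
  1 × O (charge -1): no H
  Total hydrogens = 10.
Net charge -1.
Molecular formula: C15H10FINO4-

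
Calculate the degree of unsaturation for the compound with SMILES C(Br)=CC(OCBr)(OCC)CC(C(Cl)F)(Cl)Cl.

1

Molecular formula from the SMILES: C9H12Br2Cl3FO2.
DoU = (2C + 2 + N − H − X)/2 = (2·9 + 2 + 0 − 12 − 6)/2 = 2/2 = 1.
(Structurally: 0 ring(s) + 1 π bond(s) = 1.)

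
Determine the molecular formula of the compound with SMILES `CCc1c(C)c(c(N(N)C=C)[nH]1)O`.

C9H15N3O

Heavy atoms from the SMILES: 9 C, 3 N, 1 O.
Implicit hydrogens by atom environment:
  4 × C (aromatic): no H
  2 × C: 3 H each → 6
  2 × C: 2 H each → 4
  1 × C: 1 H
  1 × N: 2 H
  1 × N (aromatic): 1 H
  1 × N: no H
  1 × O: 1 H
  Total hydrogens = 15.
Molecular formula: C9H15N3O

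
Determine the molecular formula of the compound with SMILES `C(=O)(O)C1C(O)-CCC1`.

Heavy atoms from the SMILES: 6 C, 3 O.
Implicit hydrogens by atom environment:
  3 × C: 2 H each → 6
  2 × C: 1 H each → 2
  2 × O: 1 H each → 2
  1 × C: no H
  1 × O: no H
  Total hydrogens = 10.
Molecular formula: C6H10O3

C6H10O3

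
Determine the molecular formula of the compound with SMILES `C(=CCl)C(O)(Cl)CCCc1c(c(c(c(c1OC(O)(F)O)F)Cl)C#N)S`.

C14H12Cl3F2NO4S

Heavy atoms from the SMILES: 14 C, 3 Cl, 2 F, 1 N, 4 O, 1 S.
Implicit hydrogens by atom environment:
  6 × C (aromatic): no H
  3 × C: 2 H each → 6
  3 × C: no H
  3 × Cl: no H
  3 × O: 1 H each → 3
  2 × C: 1 H each → 2
  2 × F: no H
  1 × N: no H
  1 × O: no H
  1 × S: 1 H
  Total hydrogens = 12.
Molecular formula: C14H12Cl3F2NO4S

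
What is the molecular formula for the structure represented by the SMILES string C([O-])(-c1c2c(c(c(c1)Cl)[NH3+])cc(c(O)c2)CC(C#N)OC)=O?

C15H13ClN2O4

Heavy atoms from the SMILES: 15 C, 1 Cl, 2 N, 4 O.
Implicit hydrogens by atom environment:
  7 × C (aromatic): no H
  3 × C (aromatic): 1 H each → 3
  2 × C: no H
  2 × O: no H
  1 × C: 3 H
  1 × C: 2 H
  1 × C: 1 H
  1 × Cl: no H
  1 × N (charge +1): 3 H
  1 × N: no H
  1 × O: 1 H
  1 × O (charge -1): no H
  Total hydrogens = 13.
Molecular formula: C15H13ClN2O4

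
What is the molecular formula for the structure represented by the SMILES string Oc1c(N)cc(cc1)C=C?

C8H9NO

Heavy atoms from the SMILES: 8 C, 1 N, 1 O.
Implicit hydrogens by atom environment:
  3 × C (aromatic): 1 H each → 3
  3 × C (aromatic): no H
  1 × C: 2 H
  1 × C: 1 H
  1 × N: 2 H
  1 × O: 1 H
  Total hydrogens = 9.
Molecular formula: C8H9NO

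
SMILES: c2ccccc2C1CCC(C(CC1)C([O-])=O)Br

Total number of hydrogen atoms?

16

Hydrogens are implicit in SMILES; fill each atom to its normal valence:
  5 × C (aromatic): 1 H each → 5
  4 × C: 2 H each → 8
  3 × C: 1 H each → 3
  1 × Br: no H
  1 × C: no H
  1 × C (aromatic): no H
  1 × O: no H
  1 × O (charge -1): no H
  Total hydrogens = 16.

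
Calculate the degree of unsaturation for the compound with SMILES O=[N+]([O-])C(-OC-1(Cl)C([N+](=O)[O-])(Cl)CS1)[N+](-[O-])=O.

4

Molecular formula from the SMILES: C4H3Cl2N3O7S.
DoU = (2C + 2 + N − H − X)/2 = (2·4 + 2 + 3 − 3 − 2)/2 = 8/2 = 4.
(Structurally: 1 ring(s) + 3 π bond(s) = 4.)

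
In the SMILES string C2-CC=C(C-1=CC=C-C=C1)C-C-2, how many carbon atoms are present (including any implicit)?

The symbol for carbon appears 12 times in the SMILES.

12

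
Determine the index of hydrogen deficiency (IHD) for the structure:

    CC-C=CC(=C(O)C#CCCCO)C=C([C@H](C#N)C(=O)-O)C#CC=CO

11

Molecular formula from the SMILES: C20H21NO5.
DoU = (2C + 2 + N − H − X)/2 = (2·20 + 2 + 1 − 21 − 0)/2 = 22/2 = 11.
(Structurally: 0 ring(s) + 11 π bond(s) = 11.)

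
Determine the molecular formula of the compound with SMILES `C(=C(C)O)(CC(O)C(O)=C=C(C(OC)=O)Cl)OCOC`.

Heavy atoms from the SMILES: 12 C, 1 Cl, 7 O.
Implicit hydrogens by atom environment:
  6 × C: no H
  4 × O: no H
  3 × C: 3 H each → 9
  3 × O: 1 H each → 3
  2 × C: 2 H each → 4
  1 × C: 1 H
  1 × Cl: no H
  Total hydrogens = 17.
Molecular formula: C12H17ClO7

C12H17ClO7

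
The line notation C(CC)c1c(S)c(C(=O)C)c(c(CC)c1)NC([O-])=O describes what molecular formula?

Heavy atoms from the SMILES: 14 C, 1 N, 3 O, 1 S.
Implicit hydrogens by atom environment:
  5 × C (aromatic): no H
  3 × C: 3 H each → 9
  3 × C: 2 H each → 6
  2 × C: no H
  2 × O: no H
  1 × C (aromatic): 1 H
  1 × N: 1 H
  1 × O (charge -1): no H
  1 × S: 1 H
  Total hydrogens = 18.
Net charge -1.
Molecular formula: C14H18NO3S-

C14H18NO3S-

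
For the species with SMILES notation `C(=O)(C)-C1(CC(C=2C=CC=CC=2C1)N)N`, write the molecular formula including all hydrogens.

C12H16N2O

Heavy atoms from the SMILES: 12 C, 2 N, 1 O.
Implicit hydrogens by atom environment:
  4 × C (aromatic): 1 H each → 4
  2 × C: 2 H each → 4
  2 × C (aromatic): no H
  2 × C: no H
  2 × N: 2 H each → 4
  1 × C: 3 H
  1 × C: 1 H
  1 × O: no H
  Total hydrogens = 16.
Molecular formula: C12H16N2O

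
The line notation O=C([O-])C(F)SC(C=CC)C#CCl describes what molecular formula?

C8H7ClFO2S-

Heavy atoms from the SMILES: 8 C, 1 Cl, 1 F, 2 O, 1 S.
Implicit hydrogens by atom environment:
  4 × C: 1 H each → 4
  3 × C: no H
  1 × C: 3 H
  1 × Cl: no H
  1 × F: no H
  1 × O: no H
  1 × O (charge -1): no H
  1 × S: no H
  Total hydrogens = 7.
Net charge -1.
Molecular formula: C8H7ClFO2S-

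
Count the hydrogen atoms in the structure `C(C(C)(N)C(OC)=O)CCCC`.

Hydrogens are implicit in SMILES; fill each atom to its normal valence:
  4 × C: 2 H each → 8
  3 × C: 3 H each → 9
  2 × C: no H
  2 × O: no H
  1 × N: 2 H
  Total hydrogens = 19.

19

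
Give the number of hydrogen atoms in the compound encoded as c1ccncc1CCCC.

Hydrogens are implicit in SMILES; fill each atom to its normal valence:
  4 × C (aromatic): 1 H each → 4
  3 × C: 2 H each → 6
  1 × C: 3 H
  1 × C (aromatic): no H
  1 × N (aromatic): no H
  Total hydrogens = 13.

13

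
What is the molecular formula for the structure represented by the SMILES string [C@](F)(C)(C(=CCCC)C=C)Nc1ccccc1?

C15H20FN

Heavy atoms from the SMILES: 15 C, 1 F, 1 N.
Implicit hydrogens by atom environment:
  5 × C (aromatic): 1 H each → 5
  3 × C: 2 H each → 6
  2 × C: 3 H each → 6
  2 × C: 1 H each → 2
  2 × C: no H
  1 × C (aromatic): no H
  1 × F: no H
  1 × N: 1 H
  Total hydrogens = 20.
Molecular formula: C15H20FN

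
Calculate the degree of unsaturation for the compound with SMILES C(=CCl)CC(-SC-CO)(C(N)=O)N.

2

Molecular formula from the SMILES: C7H13ClN2O2S.
DoU = (2C + 2 + N − H − X)/2 = (2·7 + 2 + 2 − 13 − 1)/2 = 4/2 = 2.
(Structurally: 0 ring(s) + 2 π bond(s) = 2.)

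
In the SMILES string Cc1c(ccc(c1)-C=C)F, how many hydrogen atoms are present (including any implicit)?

Hydrogens are implicit in SMILES; fill each atom to its normal valence:
  3 × C (aromatic): 1 H each → 3
  3 × C (aromatic): no H
  1 × C: 3 H
  1 × C: 2 H
  1 × C: 1 H
  1 × F: no H
  Total hydrogens = 9.

9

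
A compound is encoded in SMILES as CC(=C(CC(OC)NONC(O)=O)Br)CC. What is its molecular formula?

C9H17BrN2O4

Heavy atoms from the SMILES: 1 Br, 9 C, 2 N, 4 O.
Implicit hydrogens by atom environment:
  3 × C: 3 H each → 9
  3 × C: no H
  3 × O: no H
  2 × C: 2 H each → 4
  2 × N: 1 H each → 2
  1 × Br: no H
  1 × C: 1 H
  1 × O: 1 H
  Total hydrogens = 17.
Molecular formula: C9H17BrN2O4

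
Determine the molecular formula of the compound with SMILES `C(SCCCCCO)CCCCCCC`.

C13H28OS

Heavy atoms from the SMILES: 13 C, 1 O, 1 S.
Implicit hydrogens by atom environment:
  12 × C: 2 H each → 24
  1 × C: 3 H
  1 × O: 1 H
  1 × S: no H
  Total hydrogens = 28.
Molecular formula: C13H28OS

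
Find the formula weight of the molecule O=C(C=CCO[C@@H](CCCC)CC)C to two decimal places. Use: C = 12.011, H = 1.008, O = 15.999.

198.31

Molecular formula: C12H22O2.
M = 12×12.011 + 22×1.008 + 2×15.999 = 198.31 g/mol.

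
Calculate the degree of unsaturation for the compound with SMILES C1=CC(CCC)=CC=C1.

4

Molecular formula from the SMILES: C9H12.
DoU = (2C + 2 + N − H − X)/2 = (2·9 + 2 + 0 − 12 − 0)/2 = 8/2 = 4.
(Structurally: 1 ring(s) + 3 π bond(s) = 4.)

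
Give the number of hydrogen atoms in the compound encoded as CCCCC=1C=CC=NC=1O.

Hydrogens are implicit in SMILES; fill each atom to its normal valence:
  3 × C: 2 H each → 6
  3 × C (aromatic): 1 H each → 3
  2 × C (aromatic): no H
  1 × C: 3 H
  1 × N (aromatic): no H
  1 × O: 1 H
  Total hydrogens = 13.

13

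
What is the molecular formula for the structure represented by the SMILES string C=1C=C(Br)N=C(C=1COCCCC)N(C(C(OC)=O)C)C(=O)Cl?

C15H20BrClN2O4

Heavy atoms from the SMILES: 1 Br, 15 C, 1 Cl, 2 N, 4 O.
Implicit hydrogens by atom environment:
  4 × C: 2 H each → 8
  4 × O: no H
  3 × C: 3 H each → 9
  3 × C (aromatic): no H
  2 × C (aromatic): 1 H each → 2
  2 × C: no H
  1 × Br: no H
  1 × C: 1 H
  1 × Cl: no H
  1 × N (aromatic): no H
  1 × N: no H
  Total hydrogens = 20.
Molecular formula: C15H20BrClN2O4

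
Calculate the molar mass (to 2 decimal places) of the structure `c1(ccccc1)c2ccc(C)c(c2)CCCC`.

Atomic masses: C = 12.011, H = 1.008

Molecular formula: C17H20.
M = 17×12.011 + 20×1.008 = 224.35 g/mol.

224.35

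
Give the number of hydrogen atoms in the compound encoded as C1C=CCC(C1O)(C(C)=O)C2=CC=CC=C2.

16

Hydrogens are implicit in SMILES; fill each atom to its normal valence:
  5 × C (aromatic): 1 H each → 5
  3 × C: 1 H each → 3
  2 × C: 2 H each → 4
  2 × C: no H
  1 × C: 3 H
  1 × C (aromatic): no H
  1 × O: 1 H
  1 × O: no H
  Total hydrogens = 16.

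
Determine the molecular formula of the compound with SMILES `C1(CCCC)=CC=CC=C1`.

Heavy atoms from the SMILES: 10 C.
Implicit hydrogens by atom environment:
  5 × C (aromatic): 1 H each → 5
  3 × C: 2 H each → 6
  1 × C: 3 H
  1 × C (aromatic): no H
  Total hydrogens = 14.
Molecular formula: C10H14

C10H14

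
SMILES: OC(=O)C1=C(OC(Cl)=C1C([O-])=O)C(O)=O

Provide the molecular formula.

C7H2ClO7-

Heavy atoms from the SMILES: 7 C, 1 Cl, 7 O.
Implicit hydrogens by atom environment:
  4 × C (aromatic): no H
  3 × C: no H
  3 × O: no H
  2 × O: 1 H each → 2
  1 × Cl: no H
  1 × O (aromatic): no H
  1 × O (charge -1): no H
  Total hydrogens = 2.
Net charge -1.
Molecular formula: C7H2ClO7-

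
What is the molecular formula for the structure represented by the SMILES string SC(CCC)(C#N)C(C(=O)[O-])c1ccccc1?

Heavy atoms from the SMILES: 13 C, 1 N, 2 O, 1 S.
Implicit hydrogens by atom environment:
  5 × C (aromatic): 1 H each → 5
  3 × C: no H
  2 × C: 2 H each → 4
  1 × C: 3 H
  1 × C: 1 H
  1 × C (aromatic): no H
  1 × N: no H
  1 × O: no H
  1 × O (charge -1): no H
  1 × S: 1 H
  Total hydrogens = 14.
Net charge -1.
Molecular formula: C13H14NO2S-

C13H14NO2S-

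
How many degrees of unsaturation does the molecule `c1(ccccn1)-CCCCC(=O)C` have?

Molecular formula from the SMILES: C11H15NO.
DoU = (2C + 2 + N − H − X)/2 = (2·11 + 2 + 1 − 15 − 0)/2 = 10/2 = 5.
(Structurally: 1 ring(s) + 4 π bond(s) = 5.)

5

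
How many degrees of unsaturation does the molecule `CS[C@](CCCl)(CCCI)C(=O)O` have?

Molecular formula from the SMILES: C8H14ClIO2S.
DoU = (2C + 2 + N − H − X)/2 = (2·8 + 2 + 0 − 14 − 2)/2 = 2/2 = 1.
(Structurally: 0 ring(s) + 1 π bond(s) = 1.)

1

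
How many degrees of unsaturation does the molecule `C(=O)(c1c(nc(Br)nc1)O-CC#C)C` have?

7

Molecular formula from the SMILES: C9H7BrN2O2.
DoU = (2C + 2 + N − H − X)/2 = (2·9 + 2 + 2 − 7 − 1)/2 = 14/2 = 7.
(Structurally: 1 ring(s) + 6 π bond(s) = 7.)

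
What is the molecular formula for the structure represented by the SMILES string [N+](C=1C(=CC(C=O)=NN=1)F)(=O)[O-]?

Heavy atoms from the SMILES: 5 C, 1 F, 3 N, 3 O.
Implicit hydrogens by atom environment:
  3 × C (aromatic): no H
  2 × N (aromatic): no H
  2 × O: no H
  1 × C (aromatic): 1 H
  1 × C: 1 H
  1 × F: no H
  1 × N (charge +1): no H
  1 × O (charge -1): no H
  Total hydrogens = 2.
Molecular formula: C5H2FN3O3

C5H2FN3O3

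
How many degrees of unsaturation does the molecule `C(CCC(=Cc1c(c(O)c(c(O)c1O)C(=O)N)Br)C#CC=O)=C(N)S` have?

10

Molecular formula from the SMILES: C16H15BrN2O5S.
DoU = (2C + 2 + N − H − X)/2 = (2·16 + 2 + 2 − 15 − 1)/2 = 20/2 = 10.
(Structurally: 1 ring(s) + 9 π bond(s) = 10.)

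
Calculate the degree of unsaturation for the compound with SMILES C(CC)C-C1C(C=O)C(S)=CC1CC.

Molecular formula from the SMILES: C12H20OS.
DoU = (2C + 2 + N − H − X)/2 = (2·12 + 2 + 0 − 20 − 0)/2 = 6/2 = 3.
(Structurally: 1 ring(s) + 2 π bond(s) = 3.)

3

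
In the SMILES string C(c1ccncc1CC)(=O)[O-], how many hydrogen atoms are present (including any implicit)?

8

Hydrogens are implicit in SMILES; fill each atom to its normal valence:
  3 × C (aromatic): 1 H each → 3
  2 × C (aromatic): no H
  1 × C: 3 H
  1 × C: 2 H
  1 × C: no H
  1 × N (aromatic): no H
  1 × O: no H
  1 × O (charge -1): no H
  Total hydrogens = 8.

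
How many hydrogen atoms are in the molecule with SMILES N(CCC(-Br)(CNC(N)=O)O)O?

Hydrogens are implicit in SMILES; fill each atom to its normal valence:
  3 × C: 2 H each → 6
  2 × C: no H
  2 × N: 1 H each → 2
  2 × O: 1 H each → 2
  1 × Br: no H
  1 × N: 2 H
  1 × O: no H
  Total hydrogens = 12.

12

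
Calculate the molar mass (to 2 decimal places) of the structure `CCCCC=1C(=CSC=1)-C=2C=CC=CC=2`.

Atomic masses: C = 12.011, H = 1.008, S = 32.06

216.34

Molecular formula: C14H16S.
M = 14×12.011 + 16×1.008 + 1×32.06 = 216.34 g/mol.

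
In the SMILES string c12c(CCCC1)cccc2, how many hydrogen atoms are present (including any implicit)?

Hydrogens are implicit in SMILES; fill each atom to its normal valence:
  4 × C: 2 H each → 8
  4 × C (aromatic): 1 H each → 4
  2 × C (aromatic): no H
  Total hydrogens = 12.

12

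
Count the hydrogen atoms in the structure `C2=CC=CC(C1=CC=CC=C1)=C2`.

Hydrogens are implicit in SMILES; fill each atom to its normal valence:
  10 × C (aromatic): 1 H each → 10
  2 × C (aromatic): no H
  Total hydrogens = 10.

10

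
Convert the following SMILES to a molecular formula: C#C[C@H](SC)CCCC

Heavy atoms from the SMILES: 8 C, 1 S.
Implicit hydrogens by atom environment:
  3 × C: 2 H each → 6
  2 × C: 3 H each → 6
  2 × C: 1 H each → 2
  1 × C: no H
  1 × S: no H
  Total hydrogens = 14.
Molecular formula: C8H14S

C8H14S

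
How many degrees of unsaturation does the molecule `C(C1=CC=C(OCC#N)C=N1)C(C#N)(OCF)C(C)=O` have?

Molecular formula from the SMILES: C13H12FN3O3.
DoU = (2C + 2 + N − H − X)/2 = (2·13 + 2 + 3 − 12 − 1)/2 = 18/2 = 9.
(Structurally: 1 ring(s) + 8 π bond(s) = 9.)

9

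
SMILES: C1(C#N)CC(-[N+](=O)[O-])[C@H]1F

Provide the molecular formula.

Heavy atoms from the SMILES: 5 C, 1 F, 2 N, 2 O.
Implicit hydrogens by atom environment:
  3 × C: 1 H each → 3
  1 × C: 2 H
  1 × C: no H
  1 × F: no H
  1 × N (charge +1): no H
  1 × N: no H
  1 × O: no H
  1 × O (charge -1): no H
  Total hydrogens = 5.
Molecular formula: C5H5FN2O2

C5H5FN2O2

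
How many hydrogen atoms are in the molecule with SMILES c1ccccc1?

Hydrogens are implicit in SMILES; fill each atom to its normal valence:
  6 × C (aromatic): 1 H each → 6
  Total hydrogens = 6.

6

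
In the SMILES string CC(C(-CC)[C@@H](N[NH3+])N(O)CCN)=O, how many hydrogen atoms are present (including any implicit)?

Hydrogens are implicit in SMILES; fill each atom to its normal valence:
  3 × C: 2 H each → 6
  2 × C: 3 H each → 6
  2 × C: 1 H each → 2
  1 × C: no H
  1 × N (charge +1): 3 H
  1 × N: 2 H
  1 × N: 1 H
  1 × N: no H
  1 × O: 1 H
  1 × O: no H
  Total hydrogens = 21.

21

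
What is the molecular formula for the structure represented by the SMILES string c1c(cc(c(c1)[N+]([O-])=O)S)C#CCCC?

Heavy atoms from the SMILES: 11 C, 1 N, 2 O, 1 S.
Implicit hydrogens by atom environment:
  3 × C (aromatic): 1 H each → 3
  3 × C (aromatic): no H
  2 × C: 2 H each → 4
  2 × C: no H
  1 × C: 3 H
  1 × N (charge +1): no H
  1 × O: no H
  1 × O (charge -1): no H
  1 × S: 1 H
  Total hydrogens = 11.
Molecular formula: C11H11NO2S

C11H11NO2S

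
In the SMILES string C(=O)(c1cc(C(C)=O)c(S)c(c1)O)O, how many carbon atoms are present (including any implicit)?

9

The symbol for carbon appears 9 times in the SMILES. Lowercase c denotes aromatic carbon and counts toward C.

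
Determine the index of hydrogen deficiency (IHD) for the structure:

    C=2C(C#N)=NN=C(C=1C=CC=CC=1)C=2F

10

Molecular formula from the SMILES: C11H6FN3.
DoU = (2C + 2 + N − H − X)/2 = (2·11 + 2 + 3 − 6 − 1)/2 = 20/2 = 10.
(Structurally: 2 ring(s) + 8 π bond(s) = 10.)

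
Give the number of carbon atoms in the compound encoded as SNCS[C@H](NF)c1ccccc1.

The symbol for carbon appears 8 times in the SMILES. Lowercase c denotes aromatic carbon and counts toward C.

8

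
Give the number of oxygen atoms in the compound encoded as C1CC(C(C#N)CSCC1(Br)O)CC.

1

The symbol for oxygen appears 1 time in the SMILES.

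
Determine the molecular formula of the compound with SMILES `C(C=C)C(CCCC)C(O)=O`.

Heavy atoms from the SMILES: 9 C, 2 O.
Implicit hydrogens by atom environment:
  5 × C: 2 H each → 10
  2 × C: 1 H each → 2
  1 × C: 3 H
  1 × C: no H
  1 × O: 1 H
  1 × O: no H
  Total hydrogens = 16.
Molecular formula: C9H16O2

C9H16O2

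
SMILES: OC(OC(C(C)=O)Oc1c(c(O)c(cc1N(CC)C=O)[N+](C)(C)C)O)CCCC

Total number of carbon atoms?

The symbol for carbon appears 20 times in the SMILES. Lowercase c denotes aromatic carbon and counts toward C.

20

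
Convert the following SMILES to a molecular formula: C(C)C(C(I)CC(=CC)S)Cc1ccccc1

C15H21IS

Heavy atoms from the SMILES: 15 C, 1 I, 1 S.
Implicit hydrogens by atom environment:
  5 × C (aromatic): 1 H each → 5
  3 × C: 2 H each → 6
  3 × C: 1 H each → 3
  2 × C: 3 H each → 6
  1 × C: no H
  1 × C (aromatic): no H
  1 × I: no H
  1 × S: 1 H
  Total hydrogens = 21.
Molecular formula: C15H21IS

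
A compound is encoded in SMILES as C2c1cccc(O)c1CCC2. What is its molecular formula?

C10H12O

Heavy atoms from the SMILES: 10 C, 1 O.
Implicit hydrogens by atom environment:
  4 × C: 2 H each → 8
  3 × C (aromatic): 1 H each → 3
  3 × C (aromatic): no H
  1 × O: 1 H
  Total hydrogens = 12.
Molecular formula: C10H12O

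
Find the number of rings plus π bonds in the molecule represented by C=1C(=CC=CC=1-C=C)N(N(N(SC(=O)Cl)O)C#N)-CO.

Molecular formula from the SMILES: C11H11ClN4O3S.
DoU = (2C + 2 + N − H − X)/2 = (2·11 + 2 + 4 − 11 − 1)/2 = 16/2 = 8.
(Structurally: 1 ring(s) + 7 π bond(s) = 8.)

8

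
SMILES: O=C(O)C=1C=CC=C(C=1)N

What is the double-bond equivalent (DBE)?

5

Molecular formula from the SMILES: C7H7NO2.
DoU = (2C + 2 + N − H − X)/2 = (2·7 + 2 + 1 − 7 − 0)/2 = 10/2 = 5.
(Structurally: 1 ring(s) + 4 π bond(s) = 5.)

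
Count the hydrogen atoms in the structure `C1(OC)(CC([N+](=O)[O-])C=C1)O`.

9

Hydrogens are implicit in SMILES; fill each atom to its normal valence:
  3 × C: 1 H each → 3
  2 × O: no H
  1 × C: 3 H
  1 × C: 2 H
  1 × C: no H
  1 × N (charge +1): no H
  1 × O: 1 H
  1 × O (charge -1): no H
  Total hydrogens = 9.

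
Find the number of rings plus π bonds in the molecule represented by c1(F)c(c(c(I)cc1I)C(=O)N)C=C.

Molecular formula from the SMILES: C9H6FI2NO.
DoU = (2C + 2 + N − H − X)/2 = (2·9 + 2 + 1 − 6 − 3)/2 = 12/2 = 6.
(Structurally: 1 ring(s) + 5 π bond(s) = 6.)

6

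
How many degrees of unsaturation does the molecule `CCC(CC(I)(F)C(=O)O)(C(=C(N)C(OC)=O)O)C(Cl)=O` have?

4

Molecular formula from the SMILES: C11H14ClFINO6.
DoU = (2C + 2 + N − H − X)/2 = (2·11 + 2 + 1 − 14 − 3)/2 = 8/2 = 4.
(Structurally: 0 ring(s) + 4 π bond(s) = 4.)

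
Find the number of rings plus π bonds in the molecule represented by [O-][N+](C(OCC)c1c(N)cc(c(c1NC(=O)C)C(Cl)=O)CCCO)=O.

7

Molecular formula from the SMILES: C15H20ClN3O6.
DoU = (2C + 2 + N − H − X)/2 = (2·15 + 2 + 3 − 20 − 1)/2 = 14/2 = 7.
(Structurally: 1 ring(s) + 6 π bond(s) = 7.)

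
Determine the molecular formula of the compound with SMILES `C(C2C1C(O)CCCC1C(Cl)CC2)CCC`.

Heavy atoms from the SMILES: 14 C, 1 Cl, 1 O.
Implicit hydrogens by atom environment:
  8 × C: 2 H each → 16
  5 × C: 1 H each → 5
  1 × C: 3 H
  1 × Cl: no H
  1 × O: 1 H
  Total hydrogens = 25.
Molecular formula: C14H25ClO

C14H25ClO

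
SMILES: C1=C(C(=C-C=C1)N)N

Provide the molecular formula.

C6H8N2

Heavy atoms from the SMILES: 6 C, 2 N.
Implicit hydrogens by atom environment:
  4 × C (aromatic): 1 H each → 4
  2 × C (aromatic): no H
  2 × N: 2 H each → 4
  Total hydrogens = 8.
Molecular formula: C6H8N2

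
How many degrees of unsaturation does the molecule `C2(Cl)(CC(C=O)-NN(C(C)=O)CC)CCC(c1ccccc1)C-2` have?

Molecular formula from the SMILES: C18H25ClN2O2.
DoU = (2C + 2 + N − H − X)/2 = (2·18 + 2 + 2 − 25 − 1)/2 = 14/2 = 7.
(Structurally: 2 ring(s) + 5 π bond(s) = 7.)

7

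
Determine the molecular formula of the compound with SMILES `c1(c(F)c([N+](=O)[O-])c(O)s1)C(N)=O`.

Heavy atoms from the SMILES: 5 C, 1 F, 2 N, 4 O, 1 S.
Implicit hydrogens by atom environment:
  4 × C (aromatic): no H
  2 × O: no H
  1 × C: no H
  1 × F: no H
  1 × N: 2 H
  1 × N (charge +1): no H
  1 × O: 1 H
  1 × O (charge -1): no H
  1 × S (aromatic): no H
  Total hydrogens = 3.
Molecular formula: C5H3FN2O4S

C5H3FN2O4S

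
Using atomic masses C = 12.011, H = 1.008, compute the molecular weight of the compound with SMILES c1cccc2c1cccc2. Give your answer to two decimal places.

Molecular formula: C10H8.
M = 10×12.011 + 8×1.008 = 128.17 g/mol.

128.17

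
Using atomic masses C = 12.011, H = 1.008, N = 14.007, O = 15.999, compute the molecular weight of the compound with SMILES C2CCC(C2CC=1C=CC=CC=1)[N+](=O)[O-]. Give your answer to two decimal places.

Molecular formula: C12H15NO2.
M = 12×12.011 + 15×1.008 + 1×14.007 + 2×15.999 = 205.26 g/mol.

205.26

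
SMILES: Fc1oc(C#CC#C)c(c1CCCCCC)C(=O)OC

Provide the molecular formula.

C16H17FO3

Heavy atoms from the SMILES: 16 C, 1 F, 3 O.
Implicit hydrogens by atom environment:
  5 × C: 2 H each → 10
  4 × C (aromatic): no H
  4 × C: no H
  2 × C: 3 H each → 6
  2 × O: no H
  1 × C: 1 H
  1 × F: no H
  1 × O (aromatic): no H
  Total hydrogens = 17.
Molecular formula: C16H17FO3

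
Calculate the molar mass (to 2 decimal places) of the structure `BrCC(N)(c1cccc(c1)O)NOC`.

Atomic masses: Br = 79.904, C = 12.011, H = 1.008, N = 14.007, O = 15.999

Molecular formula: C9H13BrN2O2.
M = 1×79.904 + 9×12.011 + 13×1.008 + 2×14.007 + 2×15.999 = 261.12 g/mol.

261.12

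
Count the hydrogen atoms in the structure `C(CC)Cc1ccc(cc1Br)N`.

14

Hydrogens are implicit in SMILES; fill each atom to its normal valence:
  3 × C: 2 H each → 6
  3 × C (aromatic): 1 H each → 3
  3 × C (aromatic): no H
  1 × Br: no H
  1 × C: 3 H
  1 × N: 2 H
  Total hydrogens = 14.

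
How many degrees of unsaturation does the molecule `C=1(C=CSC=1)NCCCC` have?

3

Molecular formula from the SMILES: C8H13NS.
DoU = (2C + 2 + N − H − X)/2 = (2·8 + 2 + 1 − 13 − 0)/2 = 6/2 = 3.
(Structurally: 1 ring(s) + 2 π bond(s) = 3.)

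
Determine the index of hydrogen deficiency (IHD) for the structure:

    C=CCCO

Molecular formula from the SMILES: C4H8O.
DoU = (2C + 2 + N − H − X)/2 = (2·4 + 2 + 0 − 8 − 0)/2 = 2/2 = 1.
(Structurally: 0 ring(s) + 1 π bond(s) = 1.)

1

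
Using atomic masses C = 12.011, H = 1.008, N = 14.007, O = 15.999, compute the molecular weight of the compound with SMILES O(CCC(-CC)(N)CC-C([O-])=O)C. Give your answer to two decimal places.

Molecular formula: C9H18NO3-.
M = 9×12.011 + 18×1.008 + 1×14.007 + 3×15.999 = 188.25 g/mol.

188.25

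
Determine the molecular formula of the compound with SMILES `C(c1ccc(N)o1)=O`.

Heavy atoms from the SMILES: 5 C, 1 N, 2 O.
Implicit hydrogens by atom environment:
  2 × C (aromatic): 1 H each → 2
  2 × C (aromatic): no H
  1 × C: 1 H
  1 × N: 2 H
  1 × O (aromatic): no H
  1 × O: no H
  Total hydrogens = 5.
Molecular formula: C5H5NO2

C5H5NO2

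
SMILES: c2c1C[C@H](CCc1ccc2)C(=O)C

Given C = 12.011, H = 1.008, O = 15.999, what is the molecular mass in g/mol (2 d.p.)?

174.24

Molecular formula: C12H14O.
M = 12×12.011 + 14×1.008 + 1×15.999 = 174.24 g/mol.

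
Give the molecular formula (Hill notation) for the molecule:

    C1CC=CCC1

C6H10

Heavy atoms from the SMILES: 6 C.
Implicit hydrogens by atom environment:
  4 × C: 2 H each → 8
  2 × C: 1 H each → 2
  Total hydrogens = 10.
Molecular formula: C6H10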